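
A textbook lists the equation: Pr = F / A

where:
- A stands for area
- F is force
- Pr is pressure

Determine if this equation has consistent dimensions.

Yes

A (area) has dimensions [L^2].
F (force) has dimensions [L M T^-2].
Pr (pressure) has dimensions [L^-1 M T^-2].

Left side: [L^-1 M T^-2]
Right side: [L^-1 M T^-2]

Both sides have the same dimensions, so the equation is dimensionally consistent.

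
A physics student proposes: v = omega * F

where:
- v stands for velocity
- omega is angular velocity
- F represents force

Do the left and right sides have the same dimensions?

No

v (velocity) has dimensions [L T^-1].
omega (angular velocity) has dimensions [T^-1].
F (force) has dimensions [L M T^-2].

Left side: [L T^-1]
Right side: [L M T^-3]

The two sides have different dimensions, so the equation is NOT dimensionally consistent.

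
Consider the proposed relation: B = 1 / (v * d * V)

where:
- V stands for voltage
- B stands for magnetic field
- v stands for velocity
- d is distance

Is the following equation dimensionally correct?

No

V (voltage) has dimensions [I^-1 L^2 M T^-3].
B (magnetic field) has dimensions [I^-1 M T^-2].
v (velocity) has dimensions [L T^-1].
d (distance) has dimensions [L].

Left side: [I^-1 M T^-2]
Right side: [I L^-4 M^-1 T^4]

The two sides have different dimensions, so the equation is NOT dimensionally consistent.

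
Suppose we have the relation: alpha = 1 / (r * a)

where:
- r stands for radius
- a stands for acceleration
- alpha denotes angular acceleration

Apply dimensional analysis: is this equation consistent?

No

r (radius) has dimensions [L].
a (acceleration) has dimensions [L T^-2].
alpha (angular acceleration) has dimensions [T^-2].

Left side: [T^-2]
Right side: [L^-2 T^2]

The two sides have different dimensions, so the equation is NOT dimensionally consistent.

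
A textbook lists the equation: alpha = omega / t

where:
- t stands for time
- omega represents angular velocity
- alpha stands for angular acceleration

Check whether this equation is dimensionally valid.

Yes

t (time) has dimensions [T].
omega (angular velocity) has dimensions [T^-1].
alpha (angular acceleration) has dimensions [T^-2].

Left side: [T^-2]
Right side: [T^-2]

Both sides have the same dimensions, so the equation is dimensionally consistent.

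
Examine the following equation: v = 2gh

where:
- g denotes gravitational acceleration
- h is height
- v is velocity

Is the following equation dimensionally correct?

No

g (gravitational acceleration) has dimensions [L T^-2].
h (height) has dimensions [L].
v (velocity) has dimensions [L T^-1].

Left side: [L T^-1]
Right side: [L^2 T^-2]

The two sides have different dimensions, so the equation is NOT dimensionally consistent.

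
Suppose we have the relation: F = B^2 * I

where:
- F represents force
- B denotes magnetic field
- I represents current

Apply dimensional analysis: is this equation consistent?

No

F (force) has dimensions [L M T^-2].
B (magnetic field) has dimensions [I^-1 M T^-2].
I (current) has dimensions [I].

Left side: [L M T^-2]
Right side: [I^-1 M^2 T^-4]

The two sides have different dimensions, so the equation is NOT dimensionally consistent.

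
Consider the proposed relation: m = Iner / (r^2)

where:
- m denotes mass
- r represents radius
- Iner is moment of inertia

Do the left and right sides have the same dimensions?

Yes

m (mass) has dimensions [M].
r (radius) has dimensions [L].
Iner (moment of inertia) has dimensions [L^2 M].

Left side: [M]
Right side: [M]

Both sides have the same dimensions, so the equation is dimensionally consistent.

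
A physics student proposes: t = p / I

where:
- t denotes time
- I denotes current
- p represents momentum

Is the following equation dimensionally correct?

No

t (time) has dimensions [T].
I (current) has dimensions [I].
p (momentum) has dimensions [L M T^-1].

Left side: [T]
Right side: [I^-1 L M T^-1]

The two sides have different dimensions, so the equation is NOT dimensionally consistent.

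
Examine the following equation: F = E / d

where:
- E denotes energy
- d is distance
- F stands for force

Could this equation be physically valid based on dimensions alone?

Yes

E (energy) has dimensions [L^2 M T^-2].
d (distance) has dimensions [L].
F (force) has dimensions [L M T^-2].

Left side: [L M T^-2]
Right side: [L M T^-2]

Both sides have the same dimensions, so the equation is dimensionally consistent.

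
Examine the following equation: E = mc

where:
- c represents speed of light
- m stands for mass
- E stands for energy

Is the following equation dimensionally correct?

No

c (speed of light) has dimensions [L T^-1].
m (mass) has dimensions [M].
E (energy) has dimensions [L^2 M T^-2].

Left side: [L^2 M T^-2]
Right side: [L M T^-1]

The two sides have different dimensions, so the equation is NOT dimensionally consistent.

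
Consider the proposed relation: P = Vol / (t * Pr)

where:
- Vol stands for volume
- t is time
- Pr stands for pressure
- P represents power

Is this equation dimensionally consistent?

No

Vol (volume) has dimensions [L^3].
t (time) has dimensions [T].
Pr (pressure) has dimensions [L^-1 M T^-2].
P (power) has dimensions [L^2 M T^-3].

Left side: [L^2 M T^-3]
Right side: [L^4 M^-1 T]

The two sides have different dimensions, so the equation is NOT dimensionally consistent.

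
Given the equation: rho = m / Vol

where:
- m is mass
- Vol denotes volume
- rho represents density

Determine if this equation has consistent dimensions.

Yes

m (mass) has dimensions [M].
Vol (volume) has dimensions [L^3].
rho (density) has dimensions [L^-3 M].

Left side: [L^-3 M]
Right side: [L^-3 M]

Both sides have the same dimensions, so the equation is dimensionally consistent.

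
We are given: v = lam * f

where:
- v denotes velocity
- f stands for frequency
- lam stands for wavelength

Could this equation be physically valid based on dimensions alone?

Yes

v (velocity) has dimensions [L T^-1].
f (frequency) has dimensions [T^-1].
lam (wavelength) has dimensions [L].

Left side: [L T^-1]
Right side: [L T^-1]

Both sides have the same dimensions, so the equation is dimensionally consistent.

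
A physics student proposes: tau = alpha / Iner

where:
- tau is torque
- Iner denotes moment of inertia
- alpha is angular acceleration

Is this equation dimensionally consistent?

No

tau (torque) has dimensions [L^2 M T^-2].
Iner (moment of inertia) has dimensions [L^2 M].
alpha (angular acceleration) has dimensions [T^-2].

Left side: [L^2 M T^-2]
Right side: [L^-2 M^-1 T^-2]

The two sides have different dimensions, so the equation is NOT dimensionally consistent.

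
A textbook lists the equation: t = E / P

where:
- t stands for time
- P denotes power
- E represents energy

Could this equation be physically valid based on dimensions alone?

Yes

t (time) has dimensions [T].
P (power) has dimensions [L^2 M T^-3].
E (energy) has dimensions [L^2 M T^-2].

Left side: [T]
Right side: [T]

Both sides have the same dimensions, so the equation is dimensionally consistent.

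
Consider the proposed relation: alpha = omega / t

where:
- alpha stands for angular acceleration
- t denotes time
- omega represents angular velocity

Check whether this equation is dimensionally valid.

Yes

alpha (angular acceleration) has dimensions [T^-2].
t (time) has dimensions [T].
omega (angular velocity) has dimensions [T^-1].

Left side: [T^-2]
Right side: [T^-2]

Both sides have the same dimensions, so the equation is dimensionally consistent.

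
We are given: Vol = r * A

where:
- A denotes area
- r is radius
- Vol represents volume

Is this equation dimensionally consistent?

Yes

A (area) has dimensions [L^2].
r (radius) has dimensions [L].
Vol (volume) has dimensions [L^3].

Left side: [L^3]
Right side: [L^3]

Both sides have the same dimensions, so the equation is dimensionally consistent.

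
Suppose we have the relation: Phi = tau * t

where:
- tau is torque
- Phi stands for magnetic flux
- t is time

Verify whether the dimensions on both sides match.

No

tau (torque) has dimensions [L^2 M T^-2].
Phi (magnetic flux) has dimensions [I^-1 L^2 M T^-2].
t (time) has dimensions [T].

Left side: [I^-1 L^2 M T^-2]
Right side: [L^2 M T^-1]

The two sides have different dimensions, so the equation is NOT dimensionally consistent.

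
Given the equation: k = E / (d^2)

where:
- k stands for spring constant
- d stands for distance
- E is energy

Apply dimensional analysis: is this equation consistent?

Yes

k (spring constant) has dimensions [M T^-2].
d (distance) has dimensions [L].
E (energy) has dimensions [L^2 M T^-2].

Left side: [M T^-2]
Right side: [M T^-2]

Both sides have the same dimensions, so the equation is dimensionally consistent.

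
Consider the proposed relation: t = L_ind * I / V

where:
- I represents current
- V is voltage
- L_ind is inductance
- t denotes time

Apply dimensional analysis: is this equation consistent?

Yes

I (current) has dimensions [I].
V (voltage) has dimensions [I^-1 L^2 M T^-3].
L_ind (inductance) has dimensions [I^-2 L^2 M T^-2].
t (time) has dimensions [T].

Left side: [T]
Right side: [T]

Both sides have the same dimensions, so the equation is dimensionally consistent.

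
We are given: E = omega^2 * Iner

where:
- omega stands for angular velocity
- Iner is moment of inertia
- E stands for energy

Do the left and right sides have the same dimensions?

Yes

omega (angular velocity) has dimensions [T^-1].
Iner (moment of inertia) has dimensions [L^2 M].
E (energy) has dimensions [L^2 M T^-2].

Left side: [L^2 M T^-2]
Right side: [L^2 M T^-2]

Both sides have the same dimensions, so the equation is dimensionally consistent.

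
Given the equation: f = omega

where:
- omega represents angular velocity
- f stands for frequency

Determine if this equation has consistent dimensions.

Yes

omega (angular velocity) has dimensions [T^-1].
f (frequency) has dimensions [T^-1].

Left side: [T^-1]
Right side: [T^-1]

Both sides have the same dimensions, so the equation is dimensionally consistent.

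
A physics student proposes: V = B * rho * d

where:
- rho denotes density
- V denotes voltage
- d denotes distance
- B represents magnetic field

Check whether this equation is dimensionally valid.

No

rho (density) has dimensions [L^-3 M].
V (voltage) has dimensions [I^-1 L^2 M T^-3].
d (distance) has dimensions [L].
B (magnetic field) has dimensions [I^-1 M T^-2].

Left side: [I^-1 L^2 M T^-3]
Right side: [I^-1 L^-2 M^2 T^-2]

The two sides have different dimensions, so the equation is NOT dimensionally consistent.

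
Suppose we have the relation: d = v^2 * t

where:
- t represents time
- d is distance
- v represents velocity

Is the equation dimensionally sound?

No

t (time) has dimensions [T].
d (distance) has dimensions [L].
v (velocity) has dimensions [L T^-1].

Left side: [L]
Right side: [L^2 T^-1]

The two sides have different dimensions, so the equation is NOT dimensionally consistent.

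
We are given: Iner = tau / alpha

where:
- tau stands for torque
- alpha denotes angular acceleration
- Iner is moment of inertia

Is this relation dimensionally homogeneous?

Yes

tau (torque) has dimensions [L^2 M T^-2].
alpha (angular acceleration) has dimensions [T^-2].
Iner (moment of inertia) has dimensions [L^2 M].

Left side: [L^2 M]
Right side: [L^2 M]

Both sides have the same dimensions, so the equation is dimensionally consistent.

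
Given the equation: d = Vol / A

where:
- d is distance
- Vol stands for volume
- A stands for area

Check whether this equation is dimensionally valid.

Yes

d (distance) has dimensions [L].
Vol (volume) has dimensions [L^3].
A (area) has dimensions [L^2].

Left side: [L]
Right side: [L]

Both sides have the same dimensions, so the equation is dimensionally consistent.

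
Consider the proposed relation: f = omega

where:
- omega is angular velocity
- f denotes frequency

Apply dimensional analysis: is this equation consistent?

Yes

omega (angular velocity) has dimensions [T^-1].
f (frequency) has dimensions [T^-1].

Left side: [T^-1]
Right side: [T^-1]

Both sides have the same dimensions, so the equation is dimensionally consistent.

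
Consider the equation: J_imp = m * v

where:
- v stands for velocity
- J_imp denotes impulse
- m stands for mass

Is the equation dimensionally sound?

Yes

v (velocity) has dimensions [L T^-1].
J_imp (impulse) has dimensions [L M T^-1].
m (mass) has dimensions [M].

Left side: [L M T^-1]
Right side: [L M T^-1]

Both sides have the same dimensions, so the equation is dimensionally consistent.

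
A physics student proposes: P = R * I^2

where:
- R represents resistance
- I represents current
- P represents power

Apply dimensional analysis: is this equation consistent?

Yes

R (resistance) has dimensions [I^-2 L^2 M T^-3].
I (current) has dimensions [I].
P (power) has dimensions [L^2 M T^-3].

Left side: [L^2 M T^-3]
Right side: [L^2 M T^-3]

Both sides have the same dimensions, so the equation is dimensionally consistent.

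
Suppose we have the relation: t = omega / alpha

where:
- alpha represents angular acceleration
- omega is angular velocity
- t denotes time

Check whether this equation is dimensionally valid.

Yes

alpha (angular acceleration) has dimensions [T^-2].
omega (angular velocity) has dimensions [T^-1].
t (time) has dimensions [T].

Left side: [T]
Right side: [T]

Both sides have the same dimensions, so the equation is dimensionally consistent.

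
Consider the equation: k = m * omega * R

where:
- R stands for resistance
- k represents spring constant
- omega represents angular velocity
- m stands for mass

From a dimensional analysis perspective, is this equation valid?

No

R (resistance) has dimensions [I^-2 L^2 M T^-3].
k (spring constant) has dimensions [M T^-2].
omega (angular velocity) has dimensions [T^-1].
m (mass) has dimensions [M].

Left side: [M T^-2]
Right side: [I^-2 L^2 M^2 T^-4]

The two sides have different dimensions, so the equation is NOT dimensionally consistent.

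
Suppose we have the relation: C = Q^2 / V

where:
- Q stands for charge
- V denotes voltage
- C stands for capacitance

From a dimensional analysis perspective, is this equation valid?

No

Q (charge) has dimensions [I T].
V (voltage) has dimensions [I^-1 L^2 M T^-3].
C (capacitance) has dimensions [I^2 L^-2 M^-1 T^4].

Left side: [I^2 L^-2 M^-1 T^4]
Right side: [I^3 L^-2 M^-1 T^5]

The two sides have different dimensions, so the equation is NOT dimensionally consistent.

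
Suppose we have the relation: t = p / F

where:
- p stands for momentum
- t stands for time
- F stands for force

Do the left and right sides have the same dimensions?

Yes

p (momentum) has dimensions [L M T^-1].
t (time) has dimensions [T].
F (force) has dimensions [L M T^-2].

Left side: [T]
Right side: [T]

Both sides have the same dimensions, so the equation is dimensionally consistent.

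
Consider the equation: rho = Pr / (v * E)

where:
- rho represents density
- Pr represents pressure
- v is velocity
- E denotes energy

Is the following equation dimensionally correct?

No

rho (density) has dimensions [L^-3 M].
Pr (pressure) has dimensions [L^-1 M T^-2].
v (velocity) has dimensions [L T^-1].
E (energy) has dimensions [L^2 M T^-2].

Left side: [L^-3 M]
Right side: [L^-4 T]

The two sides have different dimensions, so the equation is NOT dimensionally consistent.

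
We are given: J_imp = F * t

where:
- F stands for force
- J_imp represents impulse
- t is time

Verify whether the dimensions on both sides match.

Yes

F (force) has dimensions [L M T^-2].
J_imp (impulse) has dimensions [L M T^-1].
t (time) has dimensions [T].

Left side: [L M T^-1]
Right side: [L M T^-1]

Both sides have the same dimensions, so the equation is dimensionally consistent.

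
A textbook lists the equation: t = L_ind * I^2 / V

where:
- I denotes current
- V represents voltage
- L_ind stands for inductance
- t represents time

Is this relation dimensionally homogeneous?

No

I (current) has dimensions [I].
V (voltage) has dimensions [I^-1 L^2 M T^-3].
L_ind (inductance) has dimensions [I^-2 L^2 M T^-2].
t (time) has dimensions [T].

Left side: [T]
Right side: [I T]

The two sides have different dimensions, so the equation is NOT dimensionally consistent.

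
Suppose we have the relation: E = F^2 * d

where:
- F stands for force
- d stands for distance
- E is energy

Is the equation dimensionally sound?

No

F (force) has dimensions [L M T^-2].
d (distance) has dimensions [L].
E (energy) has dimensions [L^2 M T^-2].

Left side: [L^2 M T^-2]
Right side: [L^3 M^2 T^-4]

The two sides have different dimensions, so the equation is NOT dimensionally consistent.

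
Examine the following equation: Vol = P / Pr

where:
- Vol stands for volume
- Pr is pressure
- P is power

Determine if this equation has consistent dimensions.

No

Vol (volume) has dimensions [L^3].
Pr (pressure) has dimensions [L^-1 M T^-2].
P (power) has dimensions [L^2 M T^-3].

Left side: [L^3]
Right side: [L^3 T^-1]

The two sides have different dimensions, so the equation is NOT dimensionally consistent.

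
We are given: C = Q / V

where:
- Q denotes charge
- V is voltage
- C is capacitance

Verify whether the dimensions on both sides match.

Yes

Q (charge) has dimensions [I T].
V (voltage) has dimensions [I^-1 L^2 M T^-3].
C (capacitance) has dimensions [I^2 L^-2 M^-1 T^4].

Left side: [I^2 L^-2 M^-1 T^4]
Right side: [I^2 L^-2 M^-1 T^4]

Both sides have the same dimensions, so the equation is dimensionally consistent.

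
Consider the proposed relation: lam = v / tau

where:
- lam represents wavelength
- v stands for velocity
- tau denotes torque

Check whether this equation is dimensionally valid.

No

lam (wavelength) has dimensions [L].
v (velocity) has dimensions [L T^-1].
tau (torque) has dimensions [L^2 M T^-2].

Left side: [L]
Right side: [L^-1 M^-1 T]

The two sides have different dimensions, so the equation is NOT dimensionally consistent.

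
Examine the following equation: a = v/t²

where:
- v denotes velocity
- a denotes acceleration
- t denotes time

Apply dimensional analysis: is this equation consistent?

No

v (velocity) has dimensions [L T^-1].
a (acceleration) has dimensions [L T^-2].
t (time) has dimensions [T].

Left side: [L T^-2]
Right side: [L T^-3]

The two sides have different dimensions, so the equation is NOT dimensionally consistent.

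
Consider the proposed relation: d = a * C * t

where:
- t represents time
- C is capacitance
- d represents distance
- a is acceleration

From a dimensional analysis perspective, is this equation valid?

No

t (time) has dimensions [T].
C (capacitance) has dimensions [I^2 L^-2 M^-1 T^4].
d (distance) has dimensions [L].
a (acceleration) has dimensions [L T^-2].

Left side: [L]
Right side: [I^2 L^-1 M^-1 T^3]

The two sides have different dimensions, so the equation is NOT dimensionally consistent.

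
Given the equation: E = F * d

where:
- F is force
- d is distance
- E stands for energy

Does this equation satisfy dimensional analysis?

Yes

F (force) has dimensions [L M T^-2].
d (distance) has dimensions [L].
E (energy) has dimensions [L^2 M T^-2].

Left side: [L^2 M T^-2]
Right side: [L^2 M T^-2]

Both sides have the same dimensions, so the equation is dimensionally consistent.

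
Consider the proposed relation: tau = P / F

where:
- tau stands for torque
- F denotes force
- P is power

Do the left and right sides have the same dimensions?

No

tau (torque) has dimensions [L^2 M T^-2].
F (force) has dimensions [L M T^-2].
P (power) has dimensions [L^2 M T^-3].

Left side: [L^2 M T^-2]
Right side: [L T^-1]

The two sides have different dimensions, so the equation is NOT dimensionally consistent.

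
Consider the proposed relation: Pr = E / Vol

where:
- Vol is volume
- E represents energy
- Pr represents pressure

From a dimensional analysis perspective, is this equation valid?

Yes

Vol (volume) has dimensions [L^3].
E (energy) has dimensions [L^2 M T^-2].
Pr (pressure) has dimensions [L^-1 M T^-2].

Left side: [L^-1 M T^-2]
Right side: [L^-1 M T^-2]

Both sides have the same dimensions, so the equation is dimensionally consistent.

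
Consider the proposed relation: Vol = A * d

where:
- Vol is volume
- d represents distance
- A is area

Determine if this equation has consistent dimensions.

Yes

Vol (volume) has dimensions [L^3].
d (distance) has dimensions [L].
A (area) has dimensions [L^2].

Left side: [L^3]
Right side: [L^3]

Both sides have the same dimensions, so the equation is dimensionally consistent.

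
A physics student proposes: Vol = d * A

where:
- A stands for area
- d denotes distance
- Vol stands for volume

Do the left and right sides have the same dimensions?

Yes

A (area) has dimensions [L^2].
d (distance) has dimensions [L].
Vol (volume) has dimensions [L^3].

Left side: [L^3]
Right side: [L^3]

Both sides have the same dimensions, so the equation is dimensionally consistent.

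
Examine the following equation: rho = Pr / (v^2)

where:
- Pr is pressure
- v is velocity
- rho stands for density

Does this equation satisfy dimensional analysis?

Yes

Pr (pressure) has dimensions [L^-1 M T^-2].
v (velocity) has dimensions [L T^-1].
rho (density) has dimensions [L^-3 M].

Left side: [L^-3 M]
Right side: [L^-3 M]

Both sides have the same dimensions, so the equation is dimensionally consistent.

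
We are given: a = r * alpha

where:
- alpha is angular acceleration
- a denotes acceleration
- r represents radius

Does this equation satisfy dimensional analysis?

Yes

alpha (angular acceleration) has dimensions [T^-2].
a (acceleration) has dimensions [L T^-2].
r (radius) has dimensions [L].

Left side: [L T^-2]
Right side: [L T^-2]

Both sides have the same dimensions, so the equation is dimensionally consistent.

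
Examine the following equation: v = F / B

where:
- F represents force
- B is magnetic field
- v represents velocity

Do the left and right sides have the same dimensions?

No

F (force) has dimensions [L M T^-2].
B (magnetic field) has dimensions [I^-1 M T^-2].
v (velocity) has dimensions [L T^-1].

Left side: [L T^-1]
Right side: [I L]

The two sides have different dimensions, so the equation is NOT dimensionally consistent.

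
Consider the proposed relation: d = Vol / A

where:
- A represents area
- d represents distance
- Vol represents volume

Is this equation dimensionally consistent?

Yes

A (area) has dimensions [L^2].
d (distance) has dimensions [L].
Vol (volume) has dimensions [L^3].

Left side: [L]
Right side: [L]

Both sides have the same dimensions, so the equation is dimensionally consistent.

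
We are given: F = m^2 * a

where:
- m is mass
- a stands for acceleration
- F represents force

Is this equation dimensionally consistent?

No

m (mass) has dimensions [M].
a (acceleration) has dimensions [L T^-2].
F (force) has dimensions [L M T^-2].

Left side: [L M T^-2]
Right side: [L M^2 T^-2]

The two sides have different dimensions, so the equation is NOT dimensionally consistent.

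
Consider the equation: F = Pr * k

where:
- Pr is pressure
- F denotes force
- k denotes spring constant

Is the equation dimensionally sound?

No

Pr (pressure) has dimensions [L^-1 M T^-2].
F (force) has dimensions [L M T^-2].
k (spring constant) has dimensions [M T^-2].

Left side: [L M T^-2]
Right side: [L^-1 M^2 T^-4]

The two sides have different dimensions, so the equation is NOT dimensionally consistent.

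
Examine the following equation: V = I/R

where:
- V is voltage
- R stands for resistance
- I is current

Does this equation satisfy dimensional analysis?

No

V (voltage) has dimensions [I^-1 L^2 M T^-3].
R (resistance) has dimensions [I^-2 L^2 M T^-3].
I (current) has dimensions [I].

Left side: [I^-1 L^2 M T^-3]
Right side: [I^3 L^-2 M^-1 T^3]

The two sides have different dimensions, so the equation is NOT dimensionally consistent.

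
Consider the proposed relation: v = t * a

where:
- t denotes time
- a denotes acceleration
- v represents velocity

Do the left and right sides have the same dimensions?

Yes

t (time) has dimensions [T].
a (acceleration) has dimensions [L T^-2].
v (velocity) has dimensions [L T^-1].

Left side: [L T^-1]
Right side: [L T^-1]

Both sides have the same dimensions, so the equation is dimensionally consistent.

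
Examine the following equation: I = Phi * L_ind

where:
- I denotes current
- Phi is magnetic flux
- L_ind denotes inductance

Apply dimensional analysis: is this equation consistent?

No

I (current) has dimensions [I].
Phi (magnetic flux) has dimensions [I^-1 L^2 M T^-2].
L_ind (inductance) has dimensions [I^-2 L^2 M T^-2].

Left side: [I]
Right side: [I^-3 L^4 M^2 T^-4]

The two sides have different dimensions, so the equation is NOT dimensionally consistent.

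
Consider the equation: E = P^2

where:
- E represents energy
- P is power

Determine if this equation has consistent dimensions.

No

E (energy) has dimensions [L^2 M T^-2].
P (power) has dimensions [L^2 M T^-3].

Left side: [L^2 M T^-2]
Right side: [L^4 M^2 T^-6]

The two sides have different dimensions, so the equation is NOT dimensionally consistent.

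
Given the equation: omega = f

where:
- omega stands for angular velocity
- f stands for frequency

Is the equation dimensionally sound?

Yes

omega (angular velocity) has dimensions [T^-1].
f (frequency) has dimensions [T^-1].

Left side: [T^-1]
Right side: [T^-1]

Both sides have the same dimensions, so the equation is dimensionally consistent.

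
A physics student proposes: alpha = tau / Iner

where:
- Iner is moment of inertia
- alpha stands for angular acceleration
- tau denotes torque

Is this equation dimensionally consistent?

Yes

Iner (moment of inertia) has dimensions [L^2 M].
alpha (angular acceleration) has dimensions [T^-2].
tau (torque) has dimensions [L^2 M T^-2].

Left side: [T^-2]
Right side: [T^-2]

Both sides have the same dimensions, so the equation is dimensionally consistent.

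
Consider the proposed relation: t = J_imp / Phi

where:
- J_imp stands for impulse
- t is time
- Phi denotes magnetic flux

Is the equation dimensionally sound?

No

J_imp (impulse) has dimensions [L M T^-1].
t (time) has dimensions [T].
Phi (magnetic flux) has dimensions [I^-1 L^2 M T^-2].

Left side: [T]
Right side: [I L^-1 T]

The two sides have different dimensions, so the equation is NOT dimensionally consistent.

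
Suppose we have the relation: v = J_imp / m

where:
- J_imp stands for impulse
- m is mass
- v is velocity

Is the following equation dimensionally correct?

Yes

J_imp (impulse) has dimensions [L M T^-1].
m (mass) has dimensions [M].
v (velocity) has dimensions [L T^-1].

Left side: [L T^-1]
Right side: [L T^-1]

Both sides have the same dimensions, so the equation is dimensionally consistent.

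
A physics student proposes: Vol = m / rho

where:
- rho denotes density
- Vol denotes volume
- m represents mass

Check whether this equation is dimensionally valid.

Yes

rho (density) has dimensions [L^-3 M].
Vol (volume) has dimensions [L^3].
m (mass) has dimensions [M].

Left side: [L^3]
Right side: [L^3]

Both sides have the same dimensions, so the equation is dimensionally consistent.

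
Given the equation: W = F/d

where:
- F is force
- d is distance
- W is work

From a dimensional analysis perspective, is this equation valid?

No

F (force) has dimensions [L M T^-2].
d (distance) has dimensions [L].
W (work) has dimensions [L^2 M T^-2].

Left side: [L^2 M T^-2]
Right side: [M T^-2]

The two sides have different dimensions, so the equation is NOT dimensionally consistent.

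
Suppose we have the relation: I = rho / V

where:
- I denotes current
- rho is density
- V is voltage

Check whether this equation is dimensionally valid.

No

I (current) has dimensions [I].
rho (density) has dimensions [L^-3 M].
V (voltage) has dimensions [I^-1 L^2 M T^-3].

Left side: [I]
Right side: [I L^-5 T^3]

The two sides have different dimensions, so the equation is NOT dimensionally consistent.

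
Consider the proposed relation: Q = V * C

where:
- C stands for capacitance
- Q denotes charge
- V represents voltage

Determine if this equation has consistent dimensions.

Yes

C (capacitance) has dimensions [I^2 L^-2 M^-1 T^4].
Q (charge) has dimensions [I T].
V (voltage) has dimensions [I^-1 L^2 M T^-3].

Left side: [I T]
Right side: [I T]

Both sides have the same dimensions, so the equation is dimensionally consistent.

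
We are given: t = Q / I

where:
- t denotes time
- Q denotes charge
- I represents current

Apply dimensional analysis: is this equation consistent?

Yes

t (time) has dimensions [T].
Q (charge) has dimensions [I T].
I (current) has dimensions [I].

Left side: [T]
Right side: [T]

Both sides have the same dimensions, so the equation is dimensionally consistent.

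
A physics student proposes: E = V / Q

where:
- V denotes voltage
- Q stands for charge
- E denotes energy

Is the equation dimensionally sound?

No

V (voltage) has dimensions [I^-1 L^2 M T^-3].
Q (charge) has dimensions [I T].
E (energy) has dimensions [L^2 M T^-2].

Left side: [L^2 M T^-2]
Right side: [I^-2 L^2 M T^-4]

The two sides have different dimensions, so the equation is NOT dimensionally consistent.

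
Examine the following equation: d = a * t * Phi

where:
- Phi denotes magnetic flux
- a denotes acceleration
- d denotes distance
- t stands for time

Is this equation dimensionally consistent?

No

Phi (magnetic flux) has dimensions [I^-1 L^2 M T^-2].
a (acceleration) has dimensions [L T^-2].
d (distance) has dimensions [L].
t (time) has dimensions [T].

Left side: [L]
Right side: [I^-1 L^3 M T^-3]

The two sides have different dimensions, so the equation is NOT dimensionally consistent.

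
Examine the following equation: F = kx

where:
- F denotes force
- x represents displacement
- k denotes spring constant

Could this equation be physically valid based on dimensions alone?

Yes

F (force) has dimensions [L M T^-2].
x (displacement) has dimensions [L].
k (spring constant) has dimensions [M T^-2].

Left side: [L M T^-2]
Right side: [L M T^-2]

Both sides have the same dimensions, so the equation is dimensionally consistent.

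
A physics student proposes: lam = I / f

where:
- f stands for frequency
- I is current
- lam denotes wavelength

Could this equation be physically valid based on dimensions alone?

No

f (frequency) has dimensions [T^-1].
I (current) has dimensions [I].
lam (wavelength) has dimensions [L].

Left side: [L]
Right side: [I T]

The two sides have different dimensions, so the equation is NOT dimensionally consistent.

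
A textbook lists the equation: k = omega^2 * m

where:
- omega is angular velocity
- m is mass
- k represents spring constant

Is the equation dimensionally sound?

Yes

omega (angular velocity) has dimensions [T^-1].
m (mass) has dimensions [M].
k (spring constant) has dimensions [M T^-2].

Left side: [M T^-2]
Right side: [M T^-2]

Both sides have the same dimensions, so the equation is dimensionally consistent.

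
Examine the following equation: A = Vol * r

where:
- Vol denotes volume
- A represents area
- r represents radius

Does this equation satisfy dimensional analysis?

No

Vol (volume) has dimensions [L^3].
A (area) has dimensions [L^2].
r (radius) has dimensions [L].

Left side: [L^2]
Right side: [L^4]

The two sides have different dimensions, so the equation is NOT dimensionally consistent.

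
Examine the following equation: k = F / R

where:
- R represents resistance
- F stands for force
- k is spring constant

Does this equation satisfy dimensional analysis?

No

R (resistance) has dimensions [I^-2 L^2 M T^-3].
F (force) has dimensions [L M T^-2].
k (spring constant) has dimensions [M T^-2].

Left side: [M T^-2]
Right side: [I^2 L^-1 T]

The two sides have different dimensions, so the equation is NOT dimensionally consistent.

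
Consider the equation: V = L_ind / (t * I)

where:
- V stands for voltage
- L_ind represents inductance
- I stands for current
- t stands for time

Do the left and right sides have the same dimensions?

No

V (voltage) has dimensions [I^-1 L^2 M T^-3].
L_ind (inductance) has dimensions [I^-2 L^2 M T^-2].
I (current) has dimensions [I].
t (time) has dimensions [T].

Left side: [I^-1 L^2 M T^-3]
Right side: [I^-3 L^2 M T^-3]

The two sides have different dimensions, so the equation is NOT dimensionally consistent.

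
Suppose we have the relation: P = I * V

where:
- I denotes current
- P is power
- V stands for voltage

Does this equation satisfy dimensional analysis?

Yes

I (current) has dimensions [I].
P (power) has dimensions [L^2 M T^-3].
V (voltage) has dimensions [I^-1 L^2 M T^-3].

Left side: [L^2 M T^-3]
Right side: [L^2 M T^-3]

Both sides have the same dimensions, so the equation is dimensionally consistent.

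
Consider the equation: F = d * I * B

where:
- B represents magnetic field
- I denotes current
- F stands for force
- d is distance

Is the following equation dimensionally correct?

Yes

B (magnetic field) has dimensions [I^-1 M T^-2].
I (current) has dimensions [I].
F (force) has dimensions [L M T^-2].
d (distance) has dimensions [L].

Left side: [L M T^-2]
Right side: [L M T^-2]

Both sides have the same dimensions, so the equation is dimensionally consistent.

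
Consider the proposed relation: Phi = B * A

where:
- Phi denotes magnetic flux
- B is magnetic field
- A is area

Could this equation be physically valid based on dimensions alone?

Yes

Phi (magnetic flux) has dimensions [I^-1 L^2 M T^-2].
B (magnetic field) has dimensions [I^-1 M T^-2].
A (area) has dimensions [L^2].

Left side: [I^-1 L^2 M T^-2]
Right side: [I^-1 L^2 M T^-2]

Both sides have the same dimensions, so the equation is dimensionally consistent.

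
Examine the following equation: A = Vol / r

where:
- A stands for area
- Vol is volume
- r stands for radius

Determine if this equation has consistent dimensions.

Yes

A (area) has dimensions [L^2].
Vol (volume) has dimensions [L^3].
r (radius) has dimensions [L].

Left side: [L^2]
Right side: [L^2]

Both sides have the same dimensions, so the equation is dimensionally consistent.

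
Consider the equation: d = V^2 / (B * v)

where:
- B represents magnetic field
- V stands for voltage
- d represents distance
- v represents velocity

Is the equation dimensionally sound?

No

B (magnetic field) has dimensions [I^-1 M T^-2].
V (voltage) has dimensions [I^-1 L^2 M T^-3].
d (distance) has dimensions [L].
v (velocity) has dimensions [L T^-1].

Left side: [L]
Right side: [I^-1 L^3 M T^-3]

The two sides have different dimensions, so the equation is NOT dimensionally consistent.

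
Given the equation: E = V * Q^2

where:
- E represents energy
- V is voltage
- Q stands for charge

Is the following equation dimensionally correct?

No

E (energy) has dimensions [L^2 M T^-2].
V (voltage) has dimensions [I^-1 L^2 M T^-3].
Q (charge) has dimensions [I T].

Left side: [L^2 M T^-2]
Right side: [I L^2 M T^-1]

The two sides have different dimensions, so the equation is NOT dimensionally consistent.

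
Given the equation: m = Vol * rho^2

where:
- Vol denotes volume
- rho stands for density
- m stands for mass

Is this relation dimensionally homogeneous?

No

Vol (volume) has dimensions [L^3].
rho (density) has dimensions [L^-3 M].
m (mass) has dimensions [M].

Left side: [M]
Right side: [L^-3 M^2]

The two sides have different dimensions, so the equation is NOT dimensionally consistent.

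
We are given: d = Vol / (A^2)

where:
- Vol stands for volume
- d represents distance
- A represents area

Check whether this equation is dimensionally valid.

No

Vol (volume) has dimensions [L^3].
d (distance) has dimensions [L].
A (area) has dimensions [L^2].

Left side: [L]
Right side: [L^-1]

The two sides have different dimensions, so the equation is NOT dimensionally consistent.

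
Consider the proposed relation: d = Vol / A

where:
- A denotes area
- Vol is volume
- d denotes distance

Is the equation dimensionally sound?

Yes

A (area) has dimensions [L^2].
Vol (volume) has dimensions [L^3].
d (distance) has dimensions [L].

Left side: [L]
Right side: [L]

Both sides have the same dimensions, so the equation is dimensionally consistent.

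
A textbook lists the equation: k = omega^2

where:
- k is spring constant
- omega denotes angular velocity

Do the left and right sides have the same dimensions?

No

k (spring constant) has dimensions [M T^-2].
omega (angular velocity) has dimensions [T^-1].

Left side: [M T^-2]
Right side: [T^-2]

The two sides have different dimensions, so the equation is NOT dimensionally consistent.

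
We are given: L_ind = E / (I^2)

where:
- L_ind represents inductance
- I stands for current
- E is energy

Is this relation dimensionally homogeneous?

Yes

L_ind (inductance) has dimensions [I^-2 L^2 M T^-2].
I (current) has dimensions [I].
E (energy) has dimensions [L^2 M T^-2].

Left side: [I^-2 L^2 M T^-2]
Right side: [I^-2 L^2 M T^-2]

Both sides have the same dimensions, so the equation is dimensionally consistent.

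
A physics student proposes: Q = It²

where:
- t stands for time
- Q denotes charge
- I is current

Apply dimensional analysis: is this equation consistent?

No

t (time) has dimensions [T].
Q (charge) has dimensions [I T].
I (current) has dimensions [I].

Left side: [I T]
Right side: [I T^2]

The two sides have different dimensions, so the equation is NOT dimensionally consistent.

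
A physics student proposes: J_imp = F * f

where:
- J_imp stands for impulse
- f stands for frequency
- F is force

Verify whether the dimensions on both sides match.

No

J_imp (impulse) has dimensions [L M T^-1].
f (frequency) has dimensions [T^-1].
F (force) has dimensions [L M T^-2].

Left side: [L M T^-1]
Right side: [L M T^-3]

The two sides have different dimensions, so the equation is NOT dimensionally consistent.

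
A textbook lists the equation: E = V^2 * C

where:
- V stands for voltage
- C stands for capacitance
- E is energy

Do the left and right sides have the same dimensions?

Yes

V (voltage) has dimensions [I^-1 L^2 M T^-3].
C (capacitance) has dimensions [I^2 L^-2 M^-1 T^4].
E (energy) has dimensions [L^2 M T^-2].

Left side: [L^2 M T^-2]
Right side: [L^2 M T^-2]

Both sides have the same dimensions, so the equation is dimensionally consistent.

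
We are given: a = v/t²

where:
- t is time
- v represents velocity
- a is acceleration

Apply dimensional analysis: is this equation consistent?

No

t (time) has dimensions [T].
v (velocity) has dimensions [L T^-1].
a (acceleration) has dimensions [L T^-2].

Left side: [L T^-2]
Right side: [L T^-3]

The two sides have different dimensions, so the equation is NOT dimensionally consistent.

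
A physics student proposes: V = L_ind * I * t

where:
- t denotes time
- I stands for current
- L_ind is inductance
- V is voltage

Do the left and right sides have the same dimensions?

No

t (time) has dimensions [T].
I (current) has dimensions [I].
L_ind (inductance) has dimensions [I^-2 L^2 M T^-2].
V (voltage) has dimensions [I^-1 L^2 M T^-3].

Left side: [I^-1 L^2 M T^-3]
Right side: [I^-1 L^2 M T^-1]

The two sides have different dimensions, so the equation is NOT dimensionally consistent.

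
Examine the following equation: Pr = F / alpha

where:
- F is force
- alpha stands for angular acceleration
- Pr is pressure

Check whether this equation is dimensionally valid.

No

F (force) has dimensions [L M T^-2].
alpha (angular acceleration) has dimensions [T^-2].
Pr (pressure) has dimensions [L^-1 M T^-2].

Left side: [L^-1 M T^-2]
Right side: [L M]

The two sides have different dimensions, so the equation is NOT dimensionally consistent.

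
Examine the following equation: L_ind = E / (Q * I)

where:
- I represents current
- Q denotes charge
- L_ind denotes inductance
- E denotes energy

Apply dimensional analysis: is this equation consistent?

No

I (current) has dimensions [I].
Q (charge) has dimensions [I T].
L_ind (inductance) has dimensions [I^-2 L^2 M T^-2].
E (energy) has dimensions [L^2 M T^-2].

Left side: [I^-2 L^2 M T^-2]
Right side: [I^-2 L^2 M T^-3]

The two sides have different dimensions, so the equation is NOT dimensionally consistent.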